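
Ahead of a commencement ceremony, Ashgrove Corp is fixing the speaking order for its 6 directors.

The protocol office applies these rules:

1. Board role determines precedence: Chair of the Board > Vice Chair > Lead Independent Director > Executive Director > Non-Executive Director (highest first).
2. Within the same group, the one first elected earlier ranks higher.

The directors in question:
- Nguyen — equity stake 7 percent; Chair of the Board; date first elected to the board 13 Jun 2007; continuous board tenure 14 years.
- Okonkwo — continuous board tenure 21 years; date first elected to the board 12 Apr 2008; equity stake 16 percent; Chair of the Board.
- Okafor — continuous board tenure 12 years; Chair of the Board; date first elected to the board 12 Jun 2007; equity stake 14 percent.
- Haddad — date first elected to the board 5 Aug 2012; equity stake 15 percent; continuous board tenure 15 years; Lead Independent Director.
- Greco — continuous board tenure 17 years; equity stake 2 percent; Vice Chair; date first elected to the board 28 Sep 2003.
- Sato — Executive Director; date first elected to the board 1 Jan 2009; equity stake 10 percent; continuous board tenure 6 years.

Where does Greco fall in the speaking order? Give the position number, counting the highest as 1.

By board role: Okafor, Nguyen and Okonkwo (Chair of the Board); then Greco (Vice Chair); then Haddad (Lead Independent Director); then Sato (Executive Director).
Among Okafor, Nguyen and Okonkwo, by date first elected to the board (earlier first): Okafor (12 Jun 2007) before Nguyen (13 Jun 2007) before Okonkwo (12 Apr 2008).
Order: Okafor, Nguyen, Okonkwo, Greco, Haddad, Sato. So position 4.

4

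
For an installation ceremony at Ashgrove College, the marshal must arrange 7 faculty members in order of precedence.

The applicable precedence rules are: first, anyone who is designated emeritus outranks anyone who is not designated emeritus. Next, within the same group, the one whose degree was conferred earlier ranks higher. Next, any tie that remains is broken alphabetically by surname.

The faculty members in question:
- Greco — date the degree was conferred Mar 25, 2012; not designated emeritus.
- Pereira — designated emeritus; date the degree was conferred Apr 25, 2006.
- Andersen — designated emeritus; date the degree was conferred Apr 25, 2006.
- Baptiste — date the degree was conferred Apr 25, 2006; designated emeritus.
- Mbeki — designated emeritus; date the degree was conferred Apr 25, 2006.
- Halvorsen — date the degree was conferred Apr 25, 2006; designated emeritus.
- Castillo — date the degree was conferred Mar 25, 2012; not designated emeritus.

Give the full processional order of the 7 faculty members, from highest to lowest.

Andersen, Baptiste, Halvorsen, Mbeki, Pereira, Castillo, Greco

By the first rule: Andersen, Baptiste, Halvorsen, Mbeki and Pereira (each designated emeritus); then Castillo and Greco (both not designated emeritus).
Andersen, Baptiste, Halvorsen, Mbeki and Pereira all have date the degree was conferred Apr 25, 2006, so the next rule applies.
Among Andersen, Baptiste, Halvorsen, Mbeki and Pereira, alphabetically by surname: Andersen before Baptiste before Halvorsen before Mbeki before Pereira.
Castillo and Greco both have date the degree was conferred Mar 25, 2012, so the next rule applies.
Among Castillo and Greco, alphabetically by surname: Castillo before Greco.
Full order: Andersen, Baptiste, Halvorsen, Mbeki, Pereira, Castillo, Greco.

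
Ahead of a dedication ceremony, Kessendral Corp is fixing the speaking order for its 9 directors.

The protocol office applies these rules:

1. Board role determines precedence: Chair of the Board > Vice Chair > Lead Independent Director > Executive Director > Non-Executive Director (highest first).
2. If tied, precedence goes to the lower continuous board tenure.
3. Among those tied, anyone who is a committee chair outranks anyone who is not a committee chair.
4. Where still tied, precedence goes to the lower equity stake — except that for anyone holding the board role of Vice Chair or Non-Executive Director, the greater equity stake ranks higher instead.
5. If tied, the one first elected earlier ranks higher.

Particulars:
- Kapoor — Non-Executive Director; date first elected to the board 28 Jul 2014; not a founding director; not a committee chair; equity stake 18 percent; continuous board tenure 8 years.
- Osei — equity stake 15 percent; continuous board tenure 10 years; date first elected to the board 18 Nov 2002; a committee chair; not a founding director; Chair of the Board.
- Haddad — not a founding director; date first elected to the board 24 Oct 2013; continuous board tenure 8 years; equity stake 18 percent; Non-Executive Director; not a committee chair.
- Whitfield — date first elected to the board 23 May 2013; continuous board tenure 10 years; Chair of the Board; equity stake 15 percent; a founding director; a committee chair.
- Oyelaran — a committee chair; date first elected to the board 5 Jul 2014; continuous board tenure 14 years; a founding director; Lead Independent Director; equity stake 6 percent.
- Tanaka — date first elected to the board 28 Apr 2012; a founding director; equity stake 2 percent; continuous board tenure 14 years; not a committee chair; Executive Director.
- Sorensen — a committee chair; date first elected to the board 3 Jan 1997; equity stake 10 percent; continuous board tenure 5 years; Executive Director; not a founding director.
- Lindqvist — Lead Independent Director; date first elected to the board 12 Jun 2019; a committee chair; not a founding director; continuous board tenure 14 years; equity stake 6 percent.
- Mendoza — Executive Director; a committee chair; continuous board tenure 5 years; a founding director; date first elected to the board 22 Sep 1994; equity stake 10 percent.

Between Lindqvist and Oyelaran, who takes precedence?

Oyelaran

By board role: Osei and Whitfield (Chair of the Board); then Oyelaran and Lindqvist (Lead Independent Director); then Mendoza, Sorensen and Tanaka (Executive Director); then Haddad and Kapoor (Non-Executive Director).
Osei and Whitfield both have continuous board tenure 10 years, so the next rule applies.
Osei and Whitfield are each a committee chair, so the next rule applies.
Osei and Whitfield both have equity stake 15 percent, so the next rule applies.
Among Osei and Whitfield, by date first elected to the board (earlier first): Osei (18 Nov 2002) before Whitfield (23 May 2013).
Oyelaran and Lindqvist both have continuous board tenure 14 years, so the next rule applies.
Oyelaran and Lindqvist are each a committee chair, so the next rule applies.
Oyelaran and Lindqvist both have equity stake 6 percent, so the next rule applies.
Among Oyelaran and Lindqvist, by date first elected to the board (earlier first): Oyelaran (5 Jul 2014) before Lindqvist (12 Jun 2019).
Among Mendoza, Sorensen and Tanaka, by continuous board tenure (lower first): Mendoza and Sorensen (5 years) before Tanaka (14 years).
Mendoza and Sorensen are each a committee chair, so the next rule applies.
Mendoza and Sorensen both have equity stake 10 percent, so the next rule applies.
Among Mendoza and Sorensen, by date first elected to the board (earlier first): Mendoza (22 Sep 1994) before Sorensen (3 Jan 1997).
Haddad and Kapoor both have continuous board tenure 8 years, so the next rule applies.
Haddad and Kapoor are each not a committee chair, so the next rule applies.
Haddad and Kapoor both have equity stake 18 percent, so the next rule applies.
Among Haddad and Kapoor, by date first elected to the board (earlier first): Haddad (24 Oct 2013) before Kapoor (28 Jul 2014).
So Oyelaran takes precedence.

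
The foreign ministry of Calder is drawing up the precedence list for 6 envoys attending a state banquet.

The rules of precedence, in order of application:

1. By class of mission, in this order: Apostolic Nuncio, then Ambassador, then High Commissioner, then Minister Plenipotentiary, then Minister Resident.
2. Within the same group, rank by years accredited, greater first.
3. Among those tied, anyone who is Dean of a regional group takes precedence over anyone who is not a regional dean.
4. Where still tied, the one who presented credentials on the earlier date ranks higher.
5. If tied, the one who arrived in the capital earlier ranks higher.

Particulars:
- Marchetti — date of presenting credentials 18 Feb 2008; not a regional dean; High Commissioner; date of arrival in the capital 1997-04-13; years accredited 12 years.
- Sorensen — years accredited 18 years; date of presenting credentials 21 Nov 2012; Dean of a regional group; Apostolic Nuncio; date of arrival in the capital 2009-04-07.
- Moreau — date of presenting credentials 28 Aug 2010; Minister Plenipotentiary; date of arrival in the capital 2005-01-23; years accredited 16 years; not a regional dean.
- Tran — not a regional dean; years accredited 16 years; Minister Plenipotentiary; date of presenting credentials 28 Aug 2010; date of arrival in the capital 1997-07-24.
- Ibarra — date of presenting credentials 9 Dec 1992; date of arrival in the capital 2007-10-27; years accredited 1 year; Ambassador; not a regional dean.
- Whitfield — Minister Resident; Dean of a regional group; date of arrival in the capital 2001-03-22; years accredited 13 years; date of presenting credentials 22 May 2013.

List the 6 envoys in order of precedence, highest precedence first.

By class of mission: Sorensen (Apostolic Nuncio); then Ibarra (Ambassador); then Marchetti (High Commissioner); then Tran and Moreau (Minister Plenipotentiary); then Whitfield (Minister Resident).
Tran and Moreau both have years accredited 16 years, so the next rule applies.
Tran and Moreau are each not a regional dean, so the next rule applies.
Tran and Moreau both have date of presenting credentials 28 Aug 2010, so the next rule applies.
Among Tran and Moreau, by date of arrival in the capital (earlier first): Tran (1997-07-24) before Moreau (2005-01-23).
Full order: Sorensen, Ibarra, Marchetti, Tran, Moreau, Whitfield.

Sorensen, Ibarra, Marchetti, Tran, Moreau, Whitfield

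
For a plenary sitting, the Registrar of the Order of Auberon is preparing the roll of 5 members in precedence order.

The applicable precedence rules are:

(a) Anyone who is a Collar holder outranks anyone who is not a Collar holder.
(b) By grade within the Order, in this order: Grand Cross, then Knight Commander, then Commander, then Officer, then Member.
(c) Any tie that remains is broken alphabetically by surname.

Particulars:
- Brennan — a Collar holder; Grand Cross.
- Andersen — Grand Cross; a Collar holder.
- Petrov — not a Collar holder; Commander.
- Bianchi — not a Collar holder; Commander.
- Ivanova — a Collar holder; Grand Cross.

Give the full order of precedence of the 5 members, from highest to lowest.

By the first rule: Andersen, Brennan and Ivanova (each a Collar holder); then Bianchi and Petrov (both not a Collar holder).
Andersen, Brennan and Ivanova are each Grand Cross, so the next rule applies.
Among Andersen, Brennan and Ivanova, alphabetically by surname: Andersen before Brennan before Ivanova.
Bianchi and Petrov are each Commander, so the next rule applies.
Among Bianchi and Petrov, alphabetically by surname: Bianchi before Petrov.
Full order: Andersen, Brennan, Ivanova, Bianchi, Petrov.

Andersen, Brennan, Ivanova, Bianchi, Petrov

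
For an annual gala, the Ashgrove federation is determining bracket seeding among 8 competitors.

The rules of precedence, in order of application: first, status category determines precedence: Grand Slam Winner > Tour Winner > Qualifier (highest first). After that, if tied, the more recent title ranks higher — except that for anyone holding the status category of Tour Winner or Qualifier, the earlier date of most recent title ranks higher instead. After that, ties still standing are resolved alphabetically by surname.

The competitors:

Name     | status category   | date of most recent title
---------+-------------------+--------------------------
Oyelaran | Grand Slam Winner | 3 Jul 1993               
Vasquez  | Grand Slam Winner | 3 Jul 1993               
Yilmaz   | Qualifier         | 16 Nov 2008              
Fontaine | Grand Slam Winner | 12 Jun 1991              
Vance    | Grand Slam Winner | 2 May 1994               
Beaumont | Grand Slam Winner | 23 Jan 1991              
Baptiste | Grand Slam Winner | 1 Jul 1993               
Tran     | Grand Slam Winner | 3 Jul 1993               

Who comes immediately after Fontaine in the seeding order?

By status category: Vance, Oyelaran, Tran, Vasquez, Baptiste, Fontaine and Beaumont (Grand Slam Winner); then Yilmaz (Qualifier).
Among Vance, Oyelaran, Tran, Vasquez, Baptiste, Fontaine and Beaumont, by date of most recent title (later first): Vance (2 May 1994) before Oyelaran, Tran and Vasquez (3 Jul 1993) before Baptiste (1 Jul 1993) before Fontaine (12 Jun 1991) before Beaumont (23 Jan 1991).
Among Oyelaran, Tran and Vasquez, alphabetically by surname: Oyelaran before Tran before Vasquez.
Order: Vance, Oyelaran, Tran, Vasquez, Baptiste, Fontaine, Beaumont, Yilmaz.

Beaumont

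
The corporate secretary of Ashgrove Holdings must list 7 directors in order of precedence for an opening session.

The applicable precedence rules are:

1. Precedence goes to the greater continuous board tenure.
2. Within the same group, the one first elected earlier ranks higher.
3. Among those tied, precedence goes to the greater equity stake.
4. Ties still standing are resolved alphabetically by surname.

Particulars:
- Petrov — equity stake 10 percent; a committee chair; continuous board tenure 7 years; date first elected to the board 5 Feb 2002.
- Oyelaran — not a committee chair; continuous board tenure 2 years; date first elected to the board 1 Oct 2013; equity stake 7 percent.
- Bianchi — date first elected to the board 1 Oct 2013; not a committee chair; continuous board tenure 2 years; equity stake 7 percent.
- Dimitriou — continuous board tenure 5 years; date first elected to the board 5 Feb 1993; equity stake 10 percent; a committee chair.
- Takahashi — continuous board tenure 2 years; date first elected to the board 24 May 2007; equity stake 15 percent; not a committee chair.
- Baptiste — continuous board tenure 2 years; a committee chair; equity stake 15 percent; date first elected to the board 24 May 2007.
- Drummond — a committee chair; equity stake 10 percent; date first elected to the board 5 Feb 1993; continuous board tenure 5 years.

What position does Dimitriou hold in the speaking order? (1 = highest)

2

By continuous board tenure (higher first): Petrov (7 years); then Dimitriou and Drummond (both 5 years); then Baptiste, Takahashi, Bianchi and Oyelaran (each 2 years).
Dimitriou and Drummond both have date first elected to the board 5 Feb 1993, so the next rule applies.
Dimitriou and Drummond both have equity stake 10 percent, so the next rule applies.
Among Dimitriou and Drummond, alphabetically by surname: Dimitriou before Drummond.
Among Baptiste, Takahashi, Bianchi and Oyelaran, by date first elected to the board (earlier first): Baptiste and Takahashi (24 May 2007) before Bianchi and Oyelaran (1 Oct 2013).
Baptiste and Takahashi both have equity stake 15 percent, so the next rule applies.
Among Baptiste and Takahashi, alphabetically by surname: Baptiste before Takahashi.
Bianchi and Oyelaran both have equity stake 7 percent, so the next rule applies.
Among Bianchi and Oyelaran, alphabetically by surname: Bianchi before Oyelaran.
Order: Petrov, Dimitriou, Drummond, Baptiste, Takahashi, Bianchi, Oyelaran. So position 2.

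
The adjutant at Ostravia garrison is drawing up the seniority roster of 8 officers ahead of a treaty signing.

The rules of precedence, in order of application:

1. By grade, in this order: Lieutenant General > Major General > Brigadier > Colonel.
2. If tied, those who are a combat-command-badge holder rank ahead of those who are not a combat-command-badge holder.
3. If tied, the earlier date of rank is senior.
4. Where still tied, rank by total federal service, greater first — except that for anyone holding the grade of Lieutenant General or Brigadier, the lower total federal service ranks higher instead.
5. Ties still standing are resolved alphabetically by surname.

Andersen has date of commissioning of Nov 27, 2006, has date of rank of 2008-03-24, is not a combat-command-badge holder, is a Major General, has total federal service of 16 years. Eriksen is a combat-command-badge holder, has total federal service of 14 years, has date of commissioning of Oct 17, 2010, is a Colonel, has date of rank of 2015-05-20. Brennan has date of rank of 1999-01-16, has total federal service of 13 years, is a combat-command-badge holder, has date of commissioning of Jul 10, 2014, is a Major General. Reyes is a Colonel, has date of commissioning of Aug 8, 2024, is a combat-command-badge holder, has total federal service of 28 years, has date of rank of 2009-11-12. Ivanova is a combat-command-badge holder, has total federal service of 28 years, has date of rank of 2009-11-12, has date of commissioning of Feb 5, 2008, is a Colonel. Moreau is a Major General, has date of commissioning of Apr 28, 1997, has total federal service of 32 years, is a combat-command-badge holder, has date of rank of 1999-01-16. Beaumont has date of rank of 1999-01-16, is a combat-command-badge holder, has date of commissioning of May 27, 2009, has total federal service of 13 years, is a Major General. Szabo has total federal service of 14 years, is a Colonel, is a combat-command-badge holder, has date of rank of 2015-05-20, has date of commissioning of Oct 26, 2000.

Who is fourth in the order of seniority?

By grade: Moreau, Beaumont, Brennan and Andersen (Major General); then Ivanova, Reyes, Eriksen and Szabo (Colonel).
Among Moreau, Beaumont, Brennan and Andersen, a combat-command-badge holder before not a combat-command-badge holder: Moreau, Beaumont and Brennan (a combat-command-badge holder) before Andersen (not a combat-command-badge holder).
Moreau, Beaumont and Brennan all have date of rank 1999-01-16, so the next rule applies.
Among Moreau, Beaumont and Brennan, by total federal service (higher first): Moreau (32 years) before Beaumont and Brennan (13 years).
Among Beaumont and Brennan, alphabetically by surname: Beaumont before Brennan.
Ivanova, Reyes, Eriksen and Szabo are each a combat-command-badge holder, so the next rule applies.
Among Ivanova, Reyes, Eriksen and Szabo, by date of rank (earlier first): Ivanova and Reyes (2009-11-12) before Eriksen and Szabo (2015-05-20).
Ivanova and Reyes both have total federal service 28 years, so the next rule applies.
Among Ivanova and Reyes, alphabetically by surname: Ivanova before Reyes.
Eriksen and Szabo both have total federal service 14 years, so the next rule applies.
Among Eriksen and Szabo, alphabetically by surname: Eriksen before Szabo.
Order: Moreau, Beaumont, Brennan, Andersen, Ivanova, Reyes, Eriksen, Szabo.

Andersen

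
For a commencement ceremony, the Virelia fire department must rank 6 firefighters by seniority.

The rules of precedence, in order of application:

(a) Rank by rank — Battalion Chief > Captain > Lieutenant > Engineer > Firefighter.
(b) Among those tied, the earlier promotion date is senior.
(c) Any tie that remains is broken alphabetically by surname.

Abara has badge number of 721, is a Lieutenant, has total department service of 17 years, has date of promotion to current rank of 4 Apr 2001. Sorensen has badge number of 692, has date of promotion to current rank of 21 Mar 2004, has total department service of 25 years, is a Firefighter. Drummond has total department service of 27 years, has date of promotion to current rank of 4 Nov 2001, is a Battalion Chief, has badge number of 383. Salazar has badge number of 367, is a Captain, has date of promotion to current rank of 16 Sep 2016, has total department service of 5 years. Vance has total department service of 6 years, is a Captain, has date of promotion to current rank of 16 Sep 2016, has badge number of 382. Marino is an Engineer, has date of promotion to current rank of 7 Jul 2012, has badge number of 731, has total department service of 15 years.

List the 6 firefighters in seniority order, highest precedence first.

By rank: Drummond (Battalion Chief); then Salazar and Vance (Captain); then Abara (Lieutenant); then Marino (Engineer); then Sorensen (Firefighter).
Salazar and Vance both have date of promotion to current rank 16 Sep 2016, so the next rule applies.
Among Salazar and Vance, alphabetically by surname: Salazar before Vance.
Full order: Drummond, Salazar, Vance, Abara, Marino, Sorensen.

Drummond, Salazar, Vance, Abara, Marino, Sorensen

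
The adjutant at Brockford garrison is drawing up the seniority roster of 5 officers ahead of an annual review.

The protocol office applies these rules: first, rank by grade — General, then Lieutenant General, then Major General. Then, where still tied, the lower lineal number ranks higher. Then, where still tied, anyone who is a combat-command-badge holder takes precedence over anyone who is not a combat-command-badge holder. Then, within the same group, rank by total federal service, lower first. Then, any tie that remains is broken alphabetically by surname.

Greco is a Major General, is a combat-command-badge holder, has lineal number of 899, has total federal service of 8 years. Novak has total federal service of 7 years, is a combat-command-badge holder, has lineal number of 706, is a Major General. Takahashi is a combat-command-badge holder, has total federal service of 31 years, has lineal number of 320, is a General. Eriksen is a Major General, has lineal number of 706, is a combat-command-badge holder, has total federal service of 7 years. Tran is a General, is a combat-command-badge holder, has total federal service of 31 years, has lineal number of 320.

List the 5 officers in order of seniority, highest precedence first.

By grade: Takahashi and Tran (General); then Eriksen, Novak and Greco (Major General).
Takahashi and Tran both have lineal number 320, so the next rule applies.
Takahashi and Tran are each a combat-command-badge holder, so the next rule applies.
Takahashi and Tran both have total federal service 31 years, so the next rule applies.
Among Takahashi and Tran, alphabetically by surname: Takahashi before Tran.
Among Eriksen, Novak and Greco, by lineal number (lower first): Eriksen and Novak (706) before Greco (899).
Eriksen and Novak are each a combat-command-badge holder, so the next rule applies.
Eriksen and Novak both have total federal service 7 years, so the next rule applies.
Among Eriksen and Novak, alphabetically by surname: Eriksen before Novak.
Full order: Takahashi, Tran, Eriksen, Novak, Greco.

Takahashi, Tran, Eriksen, Novak, Greco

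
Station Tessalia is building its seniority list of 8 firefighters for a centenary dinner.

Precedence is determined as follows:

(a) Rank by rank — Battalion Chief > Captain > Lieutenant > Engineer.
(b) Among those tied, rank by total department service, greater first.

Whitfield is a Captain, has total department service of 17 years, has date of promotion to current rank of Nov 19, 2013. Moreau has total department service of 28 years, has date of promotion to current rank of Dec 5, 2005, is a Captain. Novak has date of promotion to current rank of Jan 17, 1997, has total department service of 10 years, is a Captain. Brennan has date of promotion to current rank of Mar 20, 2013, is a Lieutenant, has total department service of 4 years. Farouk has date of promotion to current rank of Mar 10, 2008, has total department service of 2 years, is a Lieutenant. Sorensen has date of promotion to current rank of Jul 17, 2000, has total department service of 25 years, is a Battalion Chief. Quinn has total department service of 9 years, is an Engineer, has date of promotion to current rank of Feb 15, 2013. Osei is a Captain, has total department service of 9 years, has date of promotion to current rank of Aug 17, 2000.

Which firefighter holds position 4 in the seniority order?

By rank: Sorensen (Battalion Chief); then Moreau, Whitfield, Novak and Osei (Captain); then Brennan and Farouk (Lieutenant); then Quinn (Engineer).
Among Moreau, Whitfield, Novak and Osei, by total department service (higher first): Moreau (28 years) before Whitfield (17 years) before Novak (10 years) before Osei (9 years).
Among Brennan and Farouk, by total department service (higher first): Brennan (4 years) before Farouk (2 years).
Order: Sorensen, Moreau, Whitfield, Novak, Osei, Brennan, Farouk, Quinn.

Novak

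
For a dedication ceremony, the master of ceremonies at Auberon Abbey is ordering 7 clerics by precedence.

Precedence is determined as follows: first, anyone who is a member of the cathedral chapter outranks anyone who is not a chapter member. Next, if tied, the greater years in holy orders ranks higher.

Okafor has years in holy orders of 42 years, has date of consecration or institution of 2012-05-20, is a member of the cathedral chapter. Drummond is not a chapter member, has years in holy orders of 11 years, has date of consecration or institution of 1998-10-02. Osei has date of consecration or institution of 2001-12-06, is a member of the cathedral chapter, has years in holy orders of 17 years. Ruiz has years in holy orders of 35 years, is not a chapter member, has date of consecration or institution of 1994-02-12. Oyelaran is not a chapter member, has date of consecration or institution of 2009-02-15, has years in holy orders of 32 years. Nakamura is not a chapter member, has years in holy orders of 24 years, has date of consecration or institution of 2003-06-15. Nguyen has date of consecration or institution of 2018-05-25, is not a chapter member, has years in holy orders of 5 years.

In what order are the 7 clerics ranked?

By the first rule: Okafor and Osei (both a member of the cathedral chapter); then Ruiz, Oyelaran, Nakamura, Drummond and Nguyen (each not a chapter member).
Among Okafor and Osei, by years in holy orders (higher first): Okafor (42 years) before Osei (17 years).
Among Ruiz, Oyelaran, Nakamura, Drummond and Nguyen, by years in holy orders (higher first): Ruiz (35 years) before Oyelaran (32 years) before Nakamura (24 years) before Drummond (11 years) before Nguyen (5 years).
Full order: Okafor, Osei, Ruiz, Oyelaran, Nakamura, Drummond, Nguyen.

Okafor, Osei, Ruiz, Oyelaran, Nakamura, Drummond, Nguyen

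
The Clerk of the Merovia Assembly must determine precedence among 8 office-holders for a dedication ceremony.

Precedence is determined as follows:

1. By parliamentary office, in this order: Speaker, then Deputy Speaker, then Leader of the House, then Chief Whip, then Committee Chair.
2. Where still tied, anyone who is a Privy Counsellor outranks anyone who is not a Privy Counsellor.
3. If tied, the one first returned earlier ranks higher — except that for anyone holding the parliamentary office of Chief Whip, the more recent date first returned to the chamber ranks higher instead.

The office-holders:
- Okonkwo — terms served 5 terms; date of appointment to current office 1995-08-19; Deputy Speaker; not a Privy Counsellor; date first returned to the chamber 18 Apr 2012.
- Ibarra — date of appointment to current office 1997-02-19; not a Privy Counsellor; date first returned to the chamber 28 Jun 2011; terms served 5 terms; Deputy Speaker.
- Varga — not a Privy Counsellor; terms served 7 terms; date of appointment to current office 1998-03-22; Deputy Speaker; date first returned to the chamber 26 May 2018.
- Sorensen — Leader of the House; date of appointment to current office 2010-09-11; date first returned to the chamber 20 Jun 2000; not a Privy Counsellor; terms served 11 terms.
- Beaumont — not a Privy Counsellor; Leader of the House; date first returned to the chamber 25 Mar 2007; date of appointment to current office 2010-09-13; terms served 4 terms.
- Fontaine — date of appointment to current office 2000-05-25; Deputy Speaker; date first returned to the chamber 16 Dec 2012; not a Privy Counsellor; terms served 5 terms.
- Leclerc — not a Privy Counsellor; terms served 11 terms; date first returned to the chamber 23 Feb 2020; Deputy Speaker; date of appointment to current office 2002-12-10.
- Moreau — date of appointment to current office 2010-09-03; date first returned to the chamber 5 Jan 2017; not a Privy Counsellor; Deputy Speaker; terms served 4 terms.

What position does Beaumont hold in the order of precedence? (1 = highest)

8

By parliamentary office: Ibarra, Okonkwo, Fontaine, Moreau, Varga and Leclerc (Deputy Speaker); then Sorensen and Beaumont (Leader of the House).
Ibarra, Okonkwo, Fontaine, Moreau, Varga and Leclerc are each not a Privy Counsellor, so the next rule applies.
Among Ibarra, Okonkwo, Fontaine, Moreau, Varga and Leclerc, by date first returned to the chamber (earlier first): Ibarra (28 Jun 2011) before Okonkwo (18 Apr 2012) before Fontaine (16 Dec 2012) before Moreau (5 Jan 2017) before Varga (26 May 2018) before Leclerc (23 Feb 2020).
Sorensen and Beaumont are each not a Privy Counsellor, so the next rule applies.
Among Sorensen and Beaumont, by date first returned to the chamber (earlier first): Sorensen (20 Jun 2000) before Beaumont (25 Mar 2007).
Order: Ibarra, Okonkwo, Fontaine, Moreau, Varga, Leclerc, Sorensen, Beaumont. So position 8.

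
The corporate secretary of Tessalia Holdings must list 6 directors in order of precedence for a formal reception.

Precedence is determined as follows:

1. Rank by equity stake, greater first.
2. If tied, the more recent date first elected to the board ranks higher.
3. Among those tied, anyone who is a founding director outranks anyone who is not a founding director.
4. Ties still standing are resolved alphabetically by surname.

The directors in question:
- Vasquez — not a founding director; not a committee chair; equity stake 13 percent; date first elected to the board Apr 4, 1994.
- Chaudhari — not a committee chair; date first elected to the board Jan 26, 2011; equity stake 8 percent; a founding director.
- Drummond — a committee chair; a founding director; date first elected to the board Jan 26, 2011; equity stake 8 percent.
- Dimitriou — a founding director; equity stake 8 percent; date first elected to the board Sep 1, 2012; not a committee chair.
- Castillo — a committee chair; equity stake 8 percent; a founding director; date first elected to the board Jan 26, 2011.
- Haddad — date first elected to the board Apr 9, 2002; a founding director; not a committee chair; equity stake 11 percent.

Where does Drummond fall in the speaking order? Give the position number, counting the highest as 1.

6

By equity stake (higher first): Vasquez (13 percent); then Haddad (11 percent); then Dimitriou, Castillo, Chaudhari and Drummond (each 8 percent).
Among Dimitriou, Castillo, Chaudhari and Drummond, by date first elected to the board (later first): Dimitriou (Sep 1, 2012) before Castillo, Chaudhari and Drummond (Jan 26, 2011).
Castillo, Chaudhari and Drummond are each a founding director, so the next rule applies.
Among Castillo, Chaudhari and Drummond, alphabetically by surname: Castillo before Chaudhari before Drummond.
Order: Vasquez, Haddad, Dimitriou, Castillo, Chaudhari, Drummond. So position 6.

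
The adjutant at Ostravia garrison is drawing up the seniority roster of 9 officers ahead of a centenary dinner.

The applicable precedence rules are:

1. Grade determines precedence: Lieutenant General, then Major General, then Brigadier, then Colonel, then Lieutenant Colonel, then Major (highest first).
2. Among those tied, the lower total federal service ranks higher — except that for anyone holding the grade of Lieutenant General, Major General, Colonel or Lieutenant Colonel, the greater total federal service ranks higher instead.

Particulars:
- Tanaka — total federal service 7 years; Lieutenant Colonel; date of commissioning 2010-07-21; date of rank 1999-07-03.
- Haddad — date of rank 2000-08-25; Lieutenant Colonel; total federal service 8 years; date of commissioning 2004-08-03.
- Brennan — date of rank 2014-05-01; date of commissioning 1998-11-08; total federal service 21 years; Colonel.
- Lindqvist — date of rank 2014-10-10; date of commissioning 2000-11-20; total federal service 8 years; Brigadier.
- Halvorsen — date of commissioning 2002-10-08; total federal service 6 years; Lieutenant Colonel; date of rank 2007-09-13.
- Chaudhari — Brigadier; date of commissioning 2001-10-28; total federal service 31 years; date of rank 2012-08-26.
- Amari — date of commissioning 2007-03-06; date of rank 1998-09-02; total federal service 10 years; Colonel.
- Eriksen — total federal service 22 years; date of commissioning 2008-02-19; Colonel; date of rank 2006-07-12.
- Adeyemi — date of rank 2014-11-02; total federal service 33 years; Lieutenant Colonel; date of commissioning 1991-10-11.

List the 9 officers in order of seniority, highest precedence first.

Lindqvist, Chaudhari, Eriksen, Brennan, Amari, Adeyemi, Haddad, Tanaka, Halvorsen

By grade: Lindqvist and Chaudhari (Brigadier); then Eriksen, Brennan and Amari (Colonel); then Adeyemi, Haddad, Tanaka and Halvorsen (Lieutenant Colonel).
Among Lindqvist and Chaudhari, by total federal service (lower first): Lindqvist (8 years) before Chaudhari (31 years).
Among Eriksen, Brennan and Amari, by total federal service (higher first) (reversed rule for this group): Eriksen (22 years) before Brennan (21 years) before Amari (10 years).
Among Adeyemi, Haddad, Tanaka and Halvorsen, by total federal service (higher first) (reversed rule for this group): Adeyemi (33 years) before Haddad (8 years) before Tanaka (7 years) before Halvorsen (6 years).
Full order: Lindqvist, Chaudhari, Eriksen, Brennan, Amari, Adeyemi, Haddad, Tanaka, Halvorsen.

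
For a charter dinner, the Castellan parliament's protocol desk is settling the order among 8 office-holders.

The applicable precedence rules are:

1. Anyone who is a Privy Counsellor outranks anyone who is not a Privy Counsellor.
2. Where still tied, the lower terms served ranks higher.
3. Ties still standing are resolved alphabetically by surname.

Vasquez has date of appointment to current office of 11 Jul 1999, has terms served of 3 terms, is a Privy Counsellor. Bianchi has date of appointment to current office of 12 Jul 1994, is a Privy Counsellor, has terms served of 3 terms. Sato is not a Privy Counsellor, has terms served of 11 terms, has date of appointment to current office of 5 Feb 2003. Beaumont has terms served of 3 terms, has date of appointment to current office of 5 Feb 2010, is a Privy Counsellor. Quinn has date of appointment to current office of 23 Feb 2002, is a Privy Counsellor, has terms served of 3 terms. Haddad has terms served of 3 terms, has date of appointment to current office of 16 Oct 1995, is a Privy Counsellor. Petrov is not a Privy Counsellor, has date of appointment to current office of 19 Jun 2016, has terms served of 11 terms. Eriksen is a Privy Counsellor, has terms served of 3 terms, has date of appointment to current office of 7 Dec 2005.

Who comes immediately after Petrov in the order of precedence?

By the first rule: Beaumont, Bianchi, Eriksen, Haddad, Quinn and Vasquez (each a Privy Counsellor); then Petrov and Sato (both not a Privy Counsellor).
Beaumont, Bianchi, Eriksen, Haddad, Quinn and Vasquez all have terms served 3 terms, so the next rule applies.
Among Beaumont, Bianchi, Eriksen, Haddad, Quinn and Vasquez, alphabetically by surname: Beaumont before Bianchi before Eriksen before Haddad before Quinn before Vasquez.
Petrov and Sato both have terms served 11 terms, so the next rule applies.
Among Petrov and Sato, alphabetically by surname: Petrov before Sato.
Order: Beaumont, Bianchi, Eriksen, Haddad, Quinn, Vasquez, Petrov, Sato.

Sato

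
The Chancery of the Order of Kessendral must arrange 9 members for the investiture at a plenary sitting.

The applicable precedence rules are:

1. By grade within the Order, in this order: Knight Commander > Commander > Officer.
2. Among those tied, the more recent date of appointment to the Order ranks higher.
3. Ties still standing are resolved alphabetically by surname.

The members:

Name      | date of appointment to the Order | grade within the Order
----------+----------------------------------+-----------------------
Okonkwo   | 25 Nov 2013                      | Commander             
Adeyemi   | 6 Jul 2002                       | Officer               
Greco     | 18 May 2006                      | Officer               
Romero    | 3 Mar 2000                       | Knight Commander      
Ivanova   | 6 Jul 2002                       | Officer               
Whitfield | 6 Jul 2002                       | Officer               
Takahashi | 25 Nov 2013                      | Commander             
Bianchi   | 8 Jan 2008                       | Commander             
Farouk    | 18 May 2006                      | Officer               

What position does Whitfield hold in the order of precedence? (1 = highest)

By grade within the Order: Romero (Knight Commander); then Okonkwo, Takahashi and Bianchi (Commander); then Farouk, Greco, Adeyemi, Ivanova and Whitfield (Officer).
Among Okonkwo, Takahashi and Bianchi, by date of appointment to the Order (later first): Okonkwo and Takahashi (25 Nov 2013) before Bianchi (8 Jan 2008).
Among Okonkwo and Takahashi, alphabetically by surname: Okonkwo before Takahashi.
Among Farouk, Greco, Adeyemi, Ivanova and Whitfield, by date of appointment to the Order (later first): Farouk and Greco (18 May 2006) before Adeyemi, Ivanova and Whitfield (6 Jul 2002).
Among Farouk and Greco, alphabetically by surname: Farouk before Greco.
Among Adeyemi, Ivanova and Whitfield, alphabetically by surname: Adeyemi before Ivanova before Whitfield.
Order: Romero, Okonkwo, Takahashi, Bianchi, Farouk, Greco, Adeyemi, Ivanova, Whitfield. So position 9.

9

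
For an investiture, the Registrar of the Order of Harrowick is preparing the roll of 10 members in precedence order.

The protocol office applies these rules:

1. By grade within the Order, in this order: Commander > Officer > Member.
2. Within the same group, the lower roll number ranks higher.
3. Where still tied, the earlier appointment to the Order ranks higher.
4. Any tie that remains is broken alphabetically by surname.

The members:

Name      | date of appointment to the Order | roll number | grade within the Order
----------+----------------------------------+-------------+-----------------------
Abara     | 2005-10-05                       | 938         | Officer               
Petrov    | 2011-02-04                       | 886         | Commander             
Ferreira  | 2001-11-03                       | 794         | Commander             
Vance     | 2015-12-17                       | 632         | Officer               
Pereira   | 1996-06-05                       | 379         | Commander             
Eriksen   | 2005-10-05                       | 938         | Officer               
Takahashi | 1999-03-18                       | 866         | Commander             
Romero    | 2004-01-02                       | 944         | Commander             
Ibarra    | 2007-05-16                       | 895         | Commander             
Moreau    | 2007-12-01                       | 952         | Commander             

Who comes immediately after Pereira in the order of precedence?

Ferreira

By grade within the Order: Pereira, Ferreira, Takahashi, Petrov, Ibarra, Romero and Moreau (Commander); then Vance, Abara and Eriksen (Officer).
Among Pereira, Ferreira, Takahashi, Petrov, Ibarra, Romero and Moreau, by roll number (lower first): Pereira (379) before Ferreira (794) before Takahashi (866) before Petrov (886) before Ibarra (895) before Romero (944) before Moreau (952).
Among Vance, Abara and Eriksen, by roll number (lower first): Vance (632) before Abara and Eriksen (938).
Abara and Eriksen both have date of appointment to the Order 2005-10-05, so the next rule applies.
Among Abara and Eriksen, alphabetically by surname: Abara before Eriksen.
Order: Pereira, Ferreira, Takahashi, Petrov, Ibarra, Romero, Moreau, Vance, Abara, Eriksen.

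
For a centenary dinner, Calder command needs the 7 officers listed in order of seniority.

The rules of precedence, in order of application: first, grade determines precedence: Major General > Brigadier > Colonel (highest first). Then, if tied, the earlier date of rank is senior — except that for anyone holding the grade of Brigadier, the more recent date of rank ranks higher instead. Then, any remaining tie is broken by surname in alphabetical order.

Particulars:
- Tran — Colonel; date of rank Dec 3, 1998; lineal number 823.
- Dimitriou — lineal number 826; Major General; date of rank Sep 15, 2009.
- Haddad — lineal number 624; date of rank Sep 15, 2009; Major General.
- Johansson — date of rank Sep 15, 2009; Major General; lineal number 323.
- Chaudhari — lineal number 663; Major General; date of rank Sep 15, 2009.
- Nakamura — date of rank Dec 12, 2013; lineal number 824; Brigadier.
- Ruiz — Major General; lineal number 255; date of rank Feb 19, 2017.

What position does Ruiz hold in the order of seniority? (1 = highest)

5

By grade: Chaudhari, Dimitriou, Haddad, Johansson and Ruiz (Major General); then Nakamura (Brigadier); then Tran (Colonel).
Among Chaudhari, Dimitriou, Haddad, Johansson and Ruiz, by date of rank (earlier first): Chaudhari, Dimitriou, Haddad and Johansson (Sep 15, 2009) before Ruiz (Feb 19, 2017).
Among Chaudhari, Dimitriou, Haddad and Johansson, alphabetically by surname: Chaudhari before Dimitriou before Haddad before Johansson.
Order: Chaudhari, Dimitriou, Haddad, Johansson, Ruiz, Nakamura, Tran. So position 5.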